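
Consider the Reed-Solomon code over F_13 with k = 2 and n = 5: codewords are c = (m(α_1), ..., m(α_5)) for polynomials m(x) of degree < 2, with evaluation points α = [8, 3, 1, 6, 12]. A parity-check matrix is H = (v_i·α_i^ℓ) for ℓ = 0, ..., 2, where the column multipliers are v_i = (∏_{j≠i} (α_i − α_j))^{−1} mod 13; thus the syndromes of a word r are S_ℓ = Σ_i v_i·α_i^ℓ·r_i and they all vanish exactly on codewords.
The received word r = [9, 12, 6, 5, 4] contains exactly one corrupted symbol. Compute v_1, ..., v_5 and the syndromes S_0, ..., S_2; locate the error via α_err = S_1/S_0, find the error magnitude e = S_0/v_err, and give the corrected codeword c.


S = (8, 8, 8), error at position 3, error magnitude e = 11, c = [9, 12, 8, 5, 4].

Step 1: column multipliers v_i = (∏_{j≠i}(α_i − α_j))^{−1} mod 13.
  i = 1 (α = 8): (8−3)(8−1)(8−6)(8−12) = 5·7·2·(−4) = −280 ≡ 6, so v_1 = 6^{−1} = 11 (mod 13).
  i = 2 (α = 3): (3−8)(3−1)(3−6)(3−12) = (−5)·2·(−3)·(−9) = −270 ≡ 3, so v_2 = 3^{−1} = 9 (mod 13).
  i = 3 (α = 1): (1−8)(1−3)(1−6)(1−12) = (−7)·(−2)·(−5)·(−11) = 770 ≡ 3, so v_3 = 3^{−1} = 9 (mod 13).
  i = 4 (α = 6): (6−8)(6−3)(6−1)(6−12) = (−2)·3·5·(−6) = 180 ≡ 11, so v_4 = 11^{−1} = 6 (mod 13).
  i = 5 (α = 12): (12−8)(12−3)(12−1)(12−6) = 4·9·11·6 = 2376 ≡ 10, so v_5 = 10^{−1} = 4 (mod 13).
  v = [11, 9, 9, 6, 4].
Step 2: syndromes of r = [9, 12, 6, 5, 4] (all sums mod 13).
  S_0 = Σ v_i r_i = 11·9 + 9·12 + 9·6 + 6·5 + 4·4 = 307 ≡ 8.
  S_1 = Σ v_i α_i r_i = 11·8·9 + 9·3·12 + 9·1·6 + 6·6·5 + 4·12·4 = 1542 ≡ 8.
  α_i^2 mod 13 = [12, 9, 1, 10, 1].
  S_2 = Σ v_i α_i^2 r_i = 11·12·9 + 9·9·12 + 9·1·6 + 6·10·5 + 4·1·4 = 2530 ≡ 8.
  S = (8, 8, 8) ≠ 0, so r is not a codeword (an error is present).
Step 3: locate the error. For a single error e at position i, S_ℓ = v_i·e·α_i^ℓ, so α_err = S_1/S_0.
  S_0^{−1} = 8^{−1} = 5 (mod 13), so α_err = 8·5 = 40 ≡ 1 = α_3. Error position i = 3.
  Consistency check: S_2/S_1 = 8·5 = 40 ≡ 1 = α_err ✓ (single-error assumption holds).
Step 4: error magnitude e = S_0/v_3 = S_0·∏_{j≠3}(α_3 − α_j) = 8·3 = 24 ≡ 11 (mod 13).
Step 5: correct position 3: c_3 = r_3 − e = 6 − 11 ≡ 8 (mod 13). Hence c = [9, 12, 8, 5, 4].
  Check: interpolating c through the α_i gives m(x) = 6 + 2·x (degree < 2) with m(α_i) = c_i for every i, so c is indeed a codeword.


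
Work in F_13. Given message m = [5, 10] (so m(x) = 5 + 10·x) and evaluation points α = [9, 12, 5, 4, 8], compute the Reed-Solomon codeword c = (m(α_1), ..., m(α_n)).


c = [4, 8, 3, 6, 7]

Message polynomial: m(x) = 5 + 10·x (mod 13).
For each evaluation point α_i, compute m(α_i) mod 13:
  α_1 = 9: Horner steps 10 → 4, so m(9) = 4.
  α_2 = 12: Horner steps 10 → 8, so m(12) = 8.
  α_3 = 5: Horner steps 10 → 3, so m(5) = 3.
  α_4 = 4: Horner steps 10 → 6, so m(4) = 6.
  α_5 = 8: Horner steps 10 → 7, so m(8) = 7.
Codeword c = [4, 8, 3, 6, 7] ∈ F_13^5.


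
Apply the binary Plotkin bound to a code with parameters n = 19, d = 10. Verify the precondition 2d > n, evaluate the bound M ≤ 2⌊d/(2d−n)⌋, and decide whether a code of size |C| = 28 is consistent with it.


Plotkin bound M ≤ 20; given |C| = 28 > bound (violated).

Check applicability: 2d = 20, n = 19.
2d − n = 1 > 0, so Plotkin applies.
Compute d/(2d−n) = 10/1 ≈ 10.0000.
⌊d/(2d−n)⌋ = 10.
Plotkin bound: M ≤ 2·10 = 20.
Given |C| = 28, check: VIOLATED.
This |C| is above the Plotkin bound, so no binary code with n = 19, d = 10 and 28 codewords exists.


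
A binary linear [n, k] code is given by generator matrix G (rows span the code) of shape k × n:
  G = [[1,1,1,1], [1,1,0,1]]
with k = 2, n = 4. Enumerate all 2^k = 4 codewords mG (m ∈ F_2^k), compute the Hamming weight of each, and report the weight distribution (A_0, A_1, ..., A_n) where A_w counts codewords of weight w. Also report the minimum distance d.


Weight distribution: A_0 = 1, A_1 = 1, A_3 = 1, A_4 = 1. Minimum distance d = 1.

Enumerate all 2^2 = 4 messages m ∈ F_2^2.
For each, compute codeword c = mG in F_2^4, then tally its weight.
  m = 00 → c = 0000, weight = 0.
  m = 10 → c = 1111, weight = 4.
  m = 01 → c = 1101, weight = 3.
  m = 11 → c = 0010, weight = 1.
Tally weights:
  weight 0: 1 codewords.
  weight 1: 1 codewords.
  weight 3: 1 codewords.
  weight 4: 1 codewords.
Minimum distance d = smallest w > 0 with A_w > 0 = 1.
Sanity: Σ A_w = 4 = 2^2 = 4 ✓.


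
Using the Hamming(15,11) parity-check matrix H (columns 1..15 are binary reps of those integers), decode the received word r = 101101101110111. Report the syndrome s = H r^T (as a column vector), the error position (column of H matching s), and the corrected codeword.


s = (0, 0, 1, 1)^T, error position = 3, corrected codeword c = 100101101110111

Compute s = H r^T mod 2 one row at a time:
  s_1 = 0 + 1 + 1 + 1 + 0 + 1 + 1 + 1 = 6 ≡ 0 (mod 2).
  s_2 = 1 + 0 + 1 + 1 + 0 + 1 + 1 + 1 = 6 ≡ 0 (mod 2).
  s_3 = 0 + 1 + 1 + 1 + 1 + 1 + 1 + 1 = 7 ≡ 1 (mod 2).
  s_4 = 1 + 1 + 0 + 1 + 1 + 1 + 1 + 1 = 7 ≡ 1 (mod 2).
s = (0, 0, 1, 1)^T — this equals column 3 of H (binary 0011), so error is at position 3.
Correct: flip bit 3 of r = 101101101110111 to get c = 100101101110111.


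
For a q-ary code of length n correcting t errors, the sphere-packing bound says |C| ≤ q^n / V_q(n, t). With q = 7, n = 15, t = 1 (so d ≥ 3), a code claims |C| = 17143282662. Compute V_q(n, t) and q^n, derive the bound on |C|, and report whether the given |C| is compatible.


V_q(n, t) = 91, q^n = 4747561509943, Hamming bound = 52171005603, |C| = 17143282662 ≤ bound (satisfied).

Step 1: Compute V_q(n, t) = Σ_{j=0}^1 C(n, j) (q−1)^j.
  j = 0: C(15,0)·(6)^0 = 1·1 = 1.
  j = 1: C(15,1)·(6)^1 = 15·6 = 90.
  V_q(n, t) = 1 + 90 = 91.
Step 2: q^n = 7^15 = 4747561509943.
Step 3: Hamming bound ⌊q^n / V_q(n,t)⌋ = ⌊4747561509943/91⌋ = 52171005603.
Step 4: Compare |C| = 17143282662 to 52171005603: satisfied.
The claimed |C| lies below the Hamming bound.


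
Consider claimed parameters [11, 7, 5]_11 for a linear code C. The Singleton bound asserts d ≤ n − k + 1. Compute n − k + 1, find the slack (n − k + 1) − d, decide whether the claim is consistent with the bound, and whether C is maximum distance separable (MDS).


Singleton RHS = n − k + 1 = 5, slack = 0, bound satisfied, MDS.

Singleton bound: d ≤ n − k + 1.
Here n = 11, k = 7, so n − k + 1 = 5.
Given d = 5, check d ≤ 5: YES.
Slack = (n − k + 1) − d = 0.
The code is MDS (slack = 0).
Description: the claimed parameters are [11, 7, 5]_11; such a code would be MDS (meets Singleton bound).


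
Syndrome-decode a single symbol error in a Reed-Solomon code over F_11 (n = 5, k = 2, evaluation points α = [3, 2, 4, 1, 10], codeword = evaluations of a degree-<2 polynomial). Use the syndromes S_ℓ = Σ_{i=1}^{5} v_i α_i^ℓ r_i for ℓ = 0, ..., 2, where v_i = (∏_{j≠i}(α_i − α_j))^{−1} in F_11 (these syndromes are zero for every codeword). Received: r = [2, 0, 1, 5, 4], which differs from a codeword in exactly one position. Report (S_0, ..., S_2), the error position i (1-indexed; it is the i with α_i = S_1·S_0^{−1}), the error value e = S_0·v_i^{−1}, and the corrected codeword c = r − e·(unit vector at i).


S = (6, 7, 10), error at position 1, error magnitude e = 7, c = [6, 0, 1, 5, 4].

Step 1: column multipliers v_i = (∏_{j≠i}(α_i − α_j))^{−1} mod 11.
  i = 1 (α = 3): (3−2)(3−4)(3−1)(3−10) = 1·(−1)·2·(−7) = 14 ≡ 3, so v_1 = 3^{−1} = 4 (mod 11).
  i = 2 (α = 2): (2−3)(2−4)(2−1)(2−10) = (−1)·(−2)·1·(−8) = −16 ≡ 6, so v_2 = 6^{−1} = 2 (mod 11).
  i = 3 (α = 4): (4−3)(4−2)(4−1)(4−10) = 1·2·3·(−6) = −36 ≡ 8, so v_3 = 8^{−1} = 7 (mod 11).
  i = 4 (α = 1): (1−3)(1−2)(1−4)(1−10) = (−2)·(−1)·(−3)·(−9) = 54 ≡ 10, so v_4 = 10^{−1} = 10 (mod 11).
  i = 5 (α = 10): (10−3)(10−2)(10−4)(10−1) = 7·8·6·9 = 3024 ≡ 10, so v_5 = 10^{−1} = 10 (mod 11).
  v = [4, 2, 7, 10, 10].
Step 2: syndromes of r = [2, 0, 1, 5, 4] (all sums mod 11).
  S_0 = Σ v_i r_i = 4·2 + 2·0 + 7·1 + 10·5 + 10·4 = 105 ≡ 6.
  S_1 = Σ v_i α_i r_i = 4·3·2 + 2·2·0 + 7·4·1 + 10·1·5 + 10·10·4 = 502 ≡ 7.
  α_i^2 mod 11 = [9, 4, 5, 1, 1].
  S_2 = Σ v_i α_i^2 r_i = 4·9·2 + 2·4·0 + 7·5·1 + 10·1·5 + 10·1·4 = 197 ≡ 10.
  S = (6, 7, 10) ≠ 0, so r is not a codeword (an error is present).
Step 3: locate the error. For a single error e at position i, S_ℓ = v_i·e·α_i^ℓ, so α_err = S_1/S_0.
  S_0^{−1} = 6^{−1} = 2 (mod 11), so α_err = 7·2 = 14 ≡ 3 = α_1. Error position i = 1.
  Consistency check: S_2/S_1 = 10·8 = 80 ≡ 3 = α_err ✓ (single-error assumption holds).
Step 4: error magnitude e = S_0/v_1 = S_0·∏_{j≠1}(α_1 − α_j) = 6·3 = 18 ≡ 7 (mod 11).
Step 5: correct position 1: c_1 = r_1 − e = 2 − 7 ≡ 6 (mod 11). Hence c = [6, 0, 1, 5, 4].
  Check: interpolating c through the α_i gives m(x) = 10 + 6·x (degree < 2) with m(α_i) = c_i for every i, so c is indeed a codeword.


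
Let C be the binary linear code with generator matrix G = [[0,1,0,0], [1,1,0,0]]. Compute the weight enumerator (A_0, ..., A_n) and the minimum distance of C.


Weight distribution: A_0 = 1, A_1 = 2, A_2 = 1. Minimum distance d = 1.

Enumerate all 2^2 = 4 messages m ∈ F_2^2.
For each, compute codeword c = mG in F_2^4, then tally its weight.
  m = 00 → c = 0000, weight = 0.
  m = 10 → c = 0100, weight = 1.
  m = 01 → c = 1100, weight = 2.
  m = 11 → c = 1000, weight = 1.
Tally weights:
  weight 0: 1 codewords.
  weight 1: 2 codewords.
  weight 2: 1 codewords.
Minimum distance d = smallest w > 0 with A_w > 0 = 1.
Sanity: Σ A_w = 4 = 2^2 = 4 ✓.


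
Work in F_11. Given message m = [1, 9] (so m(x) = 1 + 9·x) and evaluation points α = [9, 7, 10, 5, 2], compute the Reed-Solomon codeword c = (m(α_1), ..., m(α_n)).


c = [5, 9, 3, 2, 8]

Message polynomial: m(x) = 1 + 9·x (mod 11).
For each evaluation point α_i, compute m(α_i) mod 11:
  α_1 = 9: Horner steps 9 → 5, so m(9) = 5.
  α_2 = 7: Horner steps 9 → 9, so m(7) = 9.
  α_3 = 10: Horner steps 9 → 3, so m(10) = 3.
  α_4 = 5: Horner steps 9 → 2, so m(5) = 2.
  α_5 = 2: Horner steps 9 → 8, so m(2) = 8.
Codeword c = [5, 9, 3, 2, 8] ∈ F_11^5.


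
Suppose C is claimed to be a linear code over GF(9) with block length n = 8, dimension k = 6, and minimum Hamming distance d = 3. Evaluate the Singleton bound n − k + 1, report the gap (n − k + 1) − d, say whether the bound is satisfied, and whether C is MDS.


Singleton RHS = n − k + 1 = 3, slack = 0, bound satisfied, MDS.

Singleton bound: d ≤ n − k + 1.
Here n = 8, k = 6, so n − k + 1 = 3.
Given d = 3, check d ≤ 3: YES.
Slack = (n − k + 1) − d = 0.
The code is MDS (slack = 0).
Description: the claimed parameters are [8, 6, 3]_9; such a code would be MDS (meets Singleton bound).


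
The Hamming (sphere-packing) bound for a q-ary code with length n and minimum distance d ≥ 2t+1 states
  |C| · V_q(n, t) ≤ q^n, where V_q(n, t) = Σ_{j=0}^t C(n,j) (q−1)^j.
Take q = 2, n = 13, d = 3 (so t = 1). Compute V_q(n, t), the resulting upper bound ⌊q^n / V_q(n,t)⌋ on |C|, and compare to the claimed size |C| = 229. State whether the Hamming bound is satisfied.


V_q(n, t) = 14, q^n = 8192, Hamming bound = 585, |C| = 229 ≤ bound (satisfied).

Step 1: Compute V_q(n, t) = Σ_{j=0}^1 C(n, j) (q−1)^j.
  j = 0: C(13,0)·(1)^0 = 1·1 = 1.
  j = 1: C(13,1)·(1)^1 = 13·1 = 13.
  V_q(n, t) = 1 + 13 = 14.
Step 2: q^n = 2^13 = 8192.
Step 3: Hamming bound ⌊q^n / V_q(n,t)⌋ = ⌊8192/14⌋ = 585.
Step 4: Compare |C| = 229 to 585: satisfied.
The claimed |C| lies below the Hamming bound.


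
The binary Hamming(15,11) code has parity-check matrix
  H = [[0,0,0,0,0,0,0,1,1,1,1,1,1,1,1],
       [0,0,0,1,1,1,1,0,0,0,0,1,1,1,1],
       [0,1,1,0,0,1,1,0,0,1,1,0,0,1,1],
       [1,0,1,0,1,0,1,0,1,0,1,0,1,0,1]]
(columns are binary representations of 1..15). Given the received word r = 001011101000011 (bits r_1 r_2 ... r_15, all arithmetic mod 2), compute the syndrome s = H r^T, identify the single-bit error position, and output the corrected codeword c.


s = (1, 1, 1, 1)^T, error position = 15, corrected codeword c = 001011101000010

Compute s = H r^T mod 2 one row at a time:
  s_1 = 0 + 1 + 0 + 0 + 0 + 0 + 1 + 1 = 3 ≡ 1 (mod 2).
  s_2 = 0 + 1 + 1 + 1 + 0 + 0 + 1 + 1 = 5 ≡ 1 (mod 2).
  s_3 = 0 + 1 + 1 + 1 + 0 + 0 + 1 + 1 = 5 ≡ 1 (mod 2).
  s_4 = 0 + 1 + 1 + 1 + 1 + 0 + 0 + 1 = 5 ≡ 1 (mod 2).
s = (1, 1, 1, 1)^T — this equals column 15 of H (binary 1111), so error is at position 15.
Correct: flip bit 15 of r = 001011101000011 to get c = 001011101000010.


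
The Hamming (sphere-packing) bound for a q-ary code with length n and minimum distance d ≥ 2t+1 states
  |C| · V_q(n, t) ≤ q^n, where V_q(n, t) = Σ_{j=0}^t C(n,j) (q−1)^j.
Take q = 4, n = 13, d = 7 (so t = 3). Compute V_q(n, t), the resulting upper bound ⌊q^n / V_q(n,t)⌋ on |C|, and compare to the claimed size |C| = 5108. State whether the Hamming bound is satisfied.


V_q(n, t) = 8464, q^n = 67108864, Hamming bound = 7928, |C| = 5108 ≤ bound (satisfied).

Step 1: Compute V_q(n, t) = Σ_{j=0}^3 C(n, j) (q−1)^j.
  j = 0: C(13,0)·(3)^0 = 1·1 = 1.
  j = 1: C(13,1)·(3)^1 = 13·3 = 39.
  j = 2: C(13,2)·(3)^2 = 78·9 = 702.
  j = 3: C(13,3)·(3)^3 = 286·27 = 7722.
  V_q(n, t) = 1 + 39 + 702 + 7722 = 8464.
Step 2: q^n = 4^13 = 67108864.
Step 3: Hamming bound ⌊q^n / V_q(n,t)⌋ = ⌊67108864/8464⌋ = 7928.
Step 4: Compare |C| = 5108 to 7928: satisfied.
The claimed |C| lies below the Hamming bound.


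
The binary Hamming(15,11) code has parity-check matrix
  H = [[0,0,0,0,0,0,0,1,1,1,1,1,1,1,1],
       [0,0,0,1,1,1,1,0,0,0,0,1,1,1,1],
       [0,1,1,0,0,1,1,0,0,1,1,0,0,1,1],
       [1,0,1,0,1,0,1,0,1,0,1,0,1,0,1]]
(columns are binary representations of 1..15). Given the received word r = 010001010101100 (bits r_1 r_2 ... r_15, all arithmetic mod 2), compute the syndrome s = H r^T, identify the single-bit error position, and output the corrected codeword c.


s = (0, 1, 1, 1)^T, error position = 7, corrected codeword c = 010001110101100

Compute s = H r^T mod 2 one row at a time:
  s_1 = 1 + 0 + 1 + 0 + 1 + 1 + 0 + 0 = 4 ≡ 0 (mod 2).
  s_2 = 0 + 0 + 1 + 0 + 1 + 1 + 0 + 0 = 3 ≡ 1 (mod 2).
  s_3 = 1 + 0 + 1 + 0 + 1 + 0 + 0 + 0 = 3 ≡ 1 (mod 2).
  s_4 = 0 + 0 + 0 + 0 + 0 + 0 + 1 + 0 = 1 ≡ 1 (mod 2).
s = (0, 1, 1, 1)^T — this equals column 7 of H (binary 0111), so error is at position 7.
Correct: flip bit 7 of r = 010001010101100 to get c = 010001110101100.


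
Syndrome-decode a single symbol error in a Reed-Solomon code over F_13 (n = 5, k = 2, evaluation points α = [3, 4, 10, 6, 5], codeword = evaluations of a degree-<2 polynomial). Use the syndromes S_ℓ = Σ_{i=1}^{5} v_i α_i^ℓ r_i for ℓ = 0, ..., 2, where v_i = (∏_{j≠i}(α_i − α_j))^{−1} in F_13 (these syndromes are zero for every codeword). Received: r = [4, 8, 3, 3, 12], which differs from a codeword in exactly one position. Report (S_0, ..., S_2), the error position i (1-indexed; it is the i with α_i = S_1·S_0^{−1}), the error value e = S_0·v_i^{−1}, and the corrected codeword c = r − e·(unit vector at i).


S = (11, 6, 8), error at position 3, error magnitude e = 10, c = [4, 8, 6, 3, 12].

Step 1: column multipliers v_i = (∏_{j≠i}(α_i − α_j))^{−1} mod 13.
  i = 1 (α = 3): (3−4)(3−10)(3−6)(3−5) = (−1)·(−7)·(−3)·(−2) = 42 ≡ 3, so v_1 = 3^{−1} = 9 (mod 13).
  i = 2 (α = 4): (4−3)(4−10)(4−6)(4−5) = 1·(−6)·(−2)·(−1) = −12 ≡ 1, so v_2 = 1^{−1} = 1 (mod 13).
  i = 3 (α = 10): (10−3)(10−4)(10−6)(10−5) = 7·6·4·5 = 840 ≡ 8, so v_3 = 8^{−1} = 5 (mod 13).
  i = 4 (α = 6): (6−3)(6−4)(6−10)(6−5) = 3·2·(−4)·1 = −24 ≡ 2, so v_4 = 2^{−1} = 7 (mod 13).
  i = 5 (α = 5): (5−3)(5−4)(5−10)(5−6) = 2·1·(−5)·(−1) = 10 ≡ 10, so v_5 = 10^{−1} = 4 (mod 13).
  v = [9, 1, 5, 7, 4].
Step 2: syndromes of r = [4, 8, 3, 3, 12] (all sums mod 13).
  S_0 = Σ v_i r_i = 9·4 + 1·8 + 5·3 + 7·3 + 4·12 = 128 ≡ 11.
  S_1 = Σ v_i α_i r_i = 9·3·4 + 1·4·8 + 5·10·3 + 7·6·3 + 4·5·12 = 656 ≡ 6.
  α_i^2 mod 13 = [9, 3, 9, 10, 12].
  S_2 = Σ v_i α_i^2 r_i = 9·9·4 + 1·3·8 + 5·9·3 + 7·10·3 + 4·12·12 = 1269 ≡ 8.
  S = (11, 6, 8) ≠ 0, so r is not a codeword (an error is present).
Step 3: locate the error. For a single error e at position i, S_ℓ = v_i·e·α_i^ℓ, so α_err = S_1/S_0.
  S_0^{−1} = 11^{−1} = 6 (mod 13), so α_err = 6·6 = 36 ≡ 10 = α_3. Error position i = 3.
  Consistency check: S_2/S_1 = 8·11 = 88 ≡ 10 = α_err ✓ (single-error assumption holds).
Step 4: error magnitude e = S_0/v_3 = S_0·∏_{j≠3}(α_3 − α_j) = 11·8 = 88 ≡ 10 (mod 13).
Step 5: correct position 3: c_3 = r_3 − e = 3 − 10 ≡ 6 (mod 13). Hence c = [4, 8, 6, 3, 12].
  Check: interpolating c through the α_i gives m(x) = 5 + 4·x (degree < 2) with m(α_i) = c_i for every i, so c is indeed a codeword.


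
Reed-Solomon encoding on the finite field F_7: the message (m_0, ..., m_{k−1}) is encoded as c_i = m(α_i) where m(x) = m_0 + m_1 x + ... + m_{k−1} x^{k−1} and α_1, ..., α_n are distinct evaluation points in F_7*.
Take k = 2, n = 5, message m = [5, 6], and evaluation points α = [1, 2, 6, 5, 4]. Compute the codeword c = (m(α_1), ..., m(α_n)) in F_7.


c = [4, 3, 6, 0, 1]

Message polynomial: m(x) = 5 + 6·x (mod 7).
For each evaluation point α_i, compute m(α_i) mod 7:
  α_1 = 1: Horner steps 6 → 4, so m(1) = 4.
  α_2 = 2: Horner steps 6 → 3, so m(2) = 3.
  α_3 = 6: Horner steps 6 → 6, so m(6) = 6.
  α_4 = 5: Horner steps 6 → 0, so m(5) = 0.
  α_5 = 4: Horner steps 6 → 1, so m(4) = 1.
Codeword c = [4, 3, 6, 0, 1] ∈ F_7^5.


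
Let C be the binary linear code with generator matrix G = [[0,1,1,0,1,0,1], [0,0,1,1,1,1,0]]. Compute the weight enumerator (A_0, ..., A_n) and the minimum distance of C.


Weight distribution: A_0 = 1, A_4 = 3. Minimum distance d = 4.

Enumerate all 2^2 = 4 messages m ∈ F_2^2.
For each, compute codeword c = mG in F_2^7, then tally its weight.
  m = 00 → c = 0000000, weight = 0.
  m = 10 → c = 0110101, weight = 4.
  m = 01 → c = 0011110, weight = 4.
  m = 11 → c = 0101011, weight = 4.
Tally weights:
  weight 0: 1 codewords.
  weight 4: 3 codewords.
Minimum distance d = smallest w > 0 with A_w > 0 = 4.
Sanity: Σ A_w = 4 = 2^2 = 4 ✓.


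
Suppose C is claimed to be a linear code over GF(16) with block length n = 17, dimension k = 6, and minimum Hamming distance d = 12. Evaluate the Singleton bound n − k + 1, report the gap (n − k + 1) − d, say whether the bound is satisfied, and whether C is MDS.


Singleton RHS = n − k + 1 = 12, slack = 0, bound satisfied, MDS.

Singleton bound: d ≤ n − k + 1.
Here n = 17, k = 6, so n − k + 1 = 12.
Given d = 12, check d ≤ 12: YES.
Slack = (n − k + 1) − d = 0.
The code is MDS (slack = 0).
Description: the claimed parameters are [17, 6, 12]_16; such a code would be MDS (meets Singleton bound).


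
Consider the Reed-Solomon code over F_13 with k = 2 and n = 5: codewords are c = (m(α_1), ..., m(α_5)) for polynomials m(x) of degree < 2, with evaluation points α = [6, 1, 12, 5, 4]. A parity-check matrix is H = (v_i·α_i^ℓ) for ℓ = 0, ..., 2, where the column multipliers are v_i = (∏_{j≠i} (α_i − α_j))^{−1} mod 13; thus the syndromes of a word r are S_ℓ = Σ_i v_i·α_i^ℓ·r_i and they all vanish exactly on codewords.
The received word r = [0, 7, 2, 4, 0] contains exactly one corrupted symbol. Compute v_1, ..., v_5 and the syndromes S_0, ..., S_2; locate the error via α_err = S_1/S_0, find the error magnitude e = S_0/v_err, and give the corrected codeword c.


S = (11, 5, 7), error at position 5, error magnitude e = 5, c = [0, 7, 2, 4, 8].

Step 1: column multipliers v_i = (∏_{j≠i}(α_i − α_j))^{−1} mod 13.
  i = 1 (α = 6): (6−1)(6−12)(6−5)(6−4) = 5·(−6)·1·2 = −60 ≡ 5, so v_1 = 5^{−1} = 8 (mod 13).
  i = 2 (α = 1): (1−6)(1−12)(1−5)(1−4) = (−5)·(−11)·(−4)·(−3) = 660 ≡ 10, so v_2 = 10^{−1} = 4 (mod 13).
  i = 3 (α = 12): (12−6)(12−1)(12−5)(12−4) = 6·11·7·8 = 3696 ≡ 4, so v_3 = 4^{−1} = 10 (mod 13).
  i = 4 (α = 5): (5−6)(5−1)(5−12)(5−4) = (−1)·4·(−7)·1 = 28 ≡ 2, so v_4 = 2^{−1} = 7 (mod 13).
  i = 5 (α = 4): (4−6)(4−1)(4−12)(4−5) = (−2)·3·(−8)·(−1) = −48 ≡ 4, so v_5 = 4^{−1} = 10 (mod 13).
  v = [8, 4, 10, 7, 10].
Step 2: syndromes of r = [0, 7, 2, 4, 0] (all sums mod 13).
  S_0 = Σ v_i r_i = 8·0 + 4·7 + 10·2 + 7·4 + 10·0 = 76 ≡ 11.
  S_1 = Σ v_i α_i r_i = 8·6·0 + 4·1·7 + 10·12·2 + 7·5·4 + 10·4·0 = 408 ≡ 5.
  α_i^2 mod 13 = [10, 1, 1, 12, 3].
  S_2 = Σ v_i α_i^2 r_i = 8·10·0 + 4·1·7 + 10·1·2 + 7·12·4 + 10·3·0 = 384 ≡ 7.
  S = (11, 5, 7) ≠ 0, so r is not a codeword (an error is present).
Step 3: locate the error. For a single error e at position i, S_ℓ = v_i·e·α_i^ℓ, so α_err = S_1/S_0.
  S_0^{−1} = 11^{−1} = 6 (mod 13), so α_err = 5·6 = 30 ≡ 4 = α_5. Error position i = 5.
  Consistency check: S_2/S_1 = 7·8 = 56 ≡ 4 = α_err ✓ (single-error assumption holds).
Step 4: error magnitude e = S_0/v_5 = S_0·∏_{j≠5}(α_5 − α_j) = 11·4 = 44 ≡ 5 (mod 13).
Step 5: correct position 5: c_5 = r_5 − e = 0 − 5 ≡ 8 (mod 13). Hence c = [0, 7, 2, 4, 8].
  Check: interpolating c through the α_i gives m(x) = 11 + 9·x (degree < 2) with m(α_i) = c_i for every i, so c is indeed a codeword.


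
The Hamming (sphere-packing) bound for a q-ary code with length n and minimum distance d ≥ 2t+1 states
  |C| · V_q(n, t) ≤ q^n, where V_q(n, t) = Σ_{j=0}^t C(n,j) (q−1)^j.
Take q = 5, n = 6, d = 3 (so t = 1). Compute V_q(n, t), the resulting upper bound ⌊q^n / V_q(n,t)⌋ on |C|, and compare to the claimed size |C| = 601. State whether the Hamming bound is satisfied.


V_q(n, t) = 25, q^n = 15625, Hamming bound = 625, |C| = 601 ≤ bound (satisfied).

Step 1: Compute V_q(n, t) = Σ_{j=0}^1 C(n, j) (q−1)^j.
  j = 0: C(6,0)·(4)^0 = 1·1 = 1.
  j = 1: C(6,1)·(4)^1 = 6·4 = 24.
  V_q(n, t) = 1 + 24 = 25.
Step 2: q^n = 5^6 = 15625.
Step 3: Hamming bound ⌊q^n / V_q(n,t)⌋ = ⌊15625/25⌋ = 625.
Step 4: Compare |C| = 601 to 625: satisfied.
The claimed |C| lies below the Hamming bound.


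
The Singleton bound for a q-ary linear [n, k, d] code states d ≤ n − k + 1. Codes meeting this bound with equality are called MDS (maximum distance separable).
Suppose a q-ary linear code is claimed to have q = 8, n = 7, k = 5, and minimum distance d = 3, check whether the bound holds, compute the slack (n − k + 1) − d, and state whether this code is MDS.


Singleton RHS = n − k + 1 = 3, slack = 0, bound satisfied, MDS.

Singleton bound: d ≤ n − k + 1.
Here n = 7, k = 5, so n − k + 1 = 3.
Given d = 3, check d ≤ 3: YES.
Slack = (n − k + 1) − d = 0.
The code is MDS (slack = 0).
Description: the claimed parameters are [7, 5, 3]_8; such a code would be MDS (meets Singleton bound).


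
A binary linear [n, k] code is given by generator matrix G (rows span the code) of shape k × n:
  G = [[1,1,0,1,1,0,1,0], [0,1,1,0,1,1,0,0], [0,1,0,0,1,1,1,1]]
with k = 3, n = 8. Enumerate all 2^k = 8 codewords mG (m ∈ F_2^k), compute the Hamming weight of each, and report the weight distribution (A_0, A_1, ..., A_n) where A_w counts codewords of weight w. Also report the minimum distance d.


Weight distribution: A_0 = 1, A_3 = 1, A_4 = 2, A_5 = 3, A_6 = 1. Minimum distance d = 3.

Enumerate all 2^3 = 8 messages m ∈ F_2^3.
For each, compute codeword c = mG in F_2^8, then tally its weight.
  m = 000 → c = 00000000, weight = 0.
  m = 100 → c = 11011010, weight = 5.
  m = 010 → c = 01101100, weight = 4.
  m = 110 → c = 10110110, weight = 5.
  m = 001 → c = 01001111, weight = 5.
  m = 101 → c = 10010101, weight = 4.
  m = 011 → c = 00100011, weight = 3.
  m = 111 → c = 11111001, weight = 6.
Tally weights:
  weight 0: 1 codewords.
  weight 3: 1 codewords.
  weight 4: 2 codewords.
  weight 5: 3 codewords.
  weight 6: 1 codewords.
Minimum distance d = smallest w > 0 with A_w > 0 = 3.
Sanity: Σ A_w = 8 = 2^3 = 8 ✓.


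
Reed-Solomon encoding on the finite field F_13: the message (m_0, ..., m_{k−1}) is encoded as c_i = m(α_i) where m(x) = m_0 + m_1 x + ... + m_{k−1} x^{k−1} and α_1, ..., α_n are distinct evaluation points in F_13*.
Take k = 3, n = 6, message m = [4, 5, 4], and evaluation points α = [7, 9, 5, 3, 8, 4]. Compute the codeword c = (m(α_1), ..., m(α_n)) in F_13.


c = [1, 9, 12, 3, 1, 10]

Message polynomial: m(x) = 4 + 5·x + 4·x^2 (mod 13).
For each evaluation point α_i, compute m(α_i) mod 13:
  α_1 = 7: Horner steps 4 → 7 → 1, so m(7) = 1.
  α_2 = 9: Horner steps 4 → 2 → 9, so m(9) = 9.
  α_3 = 5: Horner steps 4 → 12 → 12, so m(5) = 12.
  α_4 = 3: Horner steps 4 → 4 → 3, so m(3) = 3.
  α_5 = 8: Horner steps 4 → 11 → 1, so m(8) = 1.
  α_6 = 4: Horner steps 4 → 8 → 10, so m(4) = 10.
Codeword c = [1, 9, 12, 3, 1, 10] ∈ F_13^6.


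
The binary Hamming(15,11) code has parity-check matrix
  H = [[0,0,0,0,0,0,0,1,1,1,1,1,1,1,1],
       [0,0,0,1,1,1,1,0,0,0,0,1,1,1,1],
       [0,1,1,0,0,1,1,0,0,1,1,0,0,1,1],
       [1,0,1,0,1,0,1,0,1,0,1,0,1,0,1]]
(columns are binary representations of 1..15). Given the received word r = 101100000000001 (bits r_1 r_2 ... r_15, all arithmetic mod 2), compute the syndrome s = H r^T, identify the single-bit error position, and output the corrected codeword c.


s = (1, 0, 0, 1)^T, error position = 9, corrected codeword c = 101100001000001

Compute s = H r^T mod 2 one row at a time:
  s_1 = 0 + 0 + 0 + 0 + 0 + 0 + 0 + 1 = 1 ≡ 1 (mod 2).
  s_2 = 1 + 0 + 0 + 0 + 0 + 0 + 0 + 1 = 2 ≡ 0 (mod 2).
  s_3 = 0 + 1 + 0 + 0 + 0 + 0 + 0 + 1 = 2 ≡ 0 (mod 2).
  s_4 = 1 + 1 + 0 + 0 + 0 + 0 + 0 + 1 = 3 ≡ 1 (mod 2).
s = (1, 0, 0, 1)^T — this equals column 9 of H (binary 1001), so error is at position 9.
Correct: flip bit 9 of r = 101100000000001 to get c = 101100001000001.


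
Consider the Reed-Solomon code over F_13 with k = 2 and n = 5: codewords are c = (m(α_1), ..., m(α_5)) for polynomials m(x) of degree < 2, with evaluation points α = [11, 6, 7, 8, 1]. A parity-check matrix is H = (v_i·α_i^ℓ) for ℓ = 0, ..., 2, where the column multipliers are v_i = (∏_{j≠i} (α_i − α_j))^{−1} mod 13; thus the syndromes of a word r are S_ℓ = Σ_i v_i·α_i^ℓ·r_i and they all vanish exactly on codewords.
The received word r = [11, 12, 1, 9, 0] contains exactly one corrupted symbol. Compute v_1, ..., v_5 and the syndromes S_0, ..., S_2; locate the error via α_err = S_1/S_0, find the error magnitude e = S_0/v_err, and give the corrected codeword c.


S = (8, 4, 2), error at position 3, error magnitude e = 10, c = [11, 12, 4, 9, 0].

Step 1: column multipliers v_i = (∏_{j≠i}(α_i − α_j))^{−1} mod 13.
  i = 1 (α = 11): (11−6)(11−7)(11−8)(11−1) = 5·4·3·10 = 600 ≡ 2, so v_1 = 2^{−1} = 7 (mod 13).
  i = 2 (α = 6): (6−11)(6−7)(6−8)(6−1) = (−5)·(−1)·(−2)·5 = −50 ≡ 2, so v_2 = 2^{−1} = 7 (mod 13).
  i = 3 (α = 7): (7−11)(7−6)(7−8)(7−1) = (−4)·1·(−1)·6 = 24 ≡ 11, so v_3 = 11^{−1} = 6 (mod 13).
  i = 4 (α = 8): (8−11)(8−6)(8−7)(8−1) = (−3)·2·1·7 = −42 ≡ 10, so v_4 = 10^{−1} = 4 (mod 13).
  i = 5 (α = 1): (1−11)(1−6)(1−7)(1−8) = (−10)·(−5)·(−6)·(−7) = 2100 ≡ 7, so v_5 = 7^{−1} = 2 (mod 13).
  v = [7, 7, 6, 4, 2].
Step 2: syndromes of r = [11, 12, 1, 9, 0] (all sums mod 13).
  S_0 = Σ v_i r_i = 7·11 + 7·12 + 6·1 + 4·9 + 2·0 = 203 ≡ 8.
  S_1 = Σ v_i α_i r_i = 7·11·11 + 7·6·12 + 6·7·1 + 4·8·9 + 2·1·0 = 1681 ≡ 4.
  α_i^2 mod 13 = [4, 10, 10, 12, 1].
  S_2 = Σ v_i α_i^2 r_i = 7·4·11 + 7·10·12 + 6·10·1 + 4·12·9 + 2·1·0 = 1640 ≡ 2.
  S = (8, 4, 2) ≠ 0, so r is not a codeword (an error is present).
Step 3: locate the error. For a single error e at position i, S_ℓ = v_i·e·α_i^ℓ, so α_err = S_1/S_0.
  S_0^{−1} = 8^{−1} = 5 (mod 13), so α_err = 4·5 = 20 ≡ 7 = α_3. Error position i = 3.
  Consistency check: S_2/S_1 = 2·10 = 20 ≡ 7 = α_err ✓ (single-error assumption holds).
Step 4: error magnitude e = S_0/v_3 = S_0·∏_{j≠3}(α_3 − α_j) = 8·11 = 88 ≡ 10 (mod 13).
Step 5: correct position 3: c_3 = r_3 − e = 1 − 10 ≡ 4 (mod 13). Hence c = [11, 12, 4, 9, 0].
  Check: interpolating c through the α_i gives m(x) = 8 + 5·x (degree < 2) with m(α_i) = c_i for every i, so c is indeed a codeword.


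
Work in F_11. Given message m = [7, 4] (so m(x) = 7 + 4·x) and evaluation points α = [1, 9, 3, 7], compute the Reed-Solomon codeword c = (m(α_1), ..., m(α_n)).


c = [0, 10, 8, 2]

Message polynomial: m(x) = 7 + 4·x (mod 11).
For each evaluation point α_i, compute m(α_i) mod 11:
  α_1 = 1: Horner steps 4 → 0, so m(1) = 0.
  α_2 = 9: Horner steps 4 → 10, so m(9) = 10.
  α_3 = 3: Horner steps 4 → 8, so m(3) = 8.
  α_4 = 7: Horner steps 4 → 2, so m(7) = 2.
Codeword c = [0, 10, 8, 2] ∈ F_11^4.


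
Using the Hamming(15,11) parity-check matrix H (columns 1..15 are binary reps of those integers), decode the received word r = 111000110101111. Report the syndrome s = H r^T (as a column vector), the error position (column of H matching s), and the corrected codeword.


s = (0, 1, 0, 1)^T, error position = 5, corrected codeword c = 111010110101111

Compute s = H r^T mod 2 one row at a time:
  s_1 = 1 + 0 + 1 + 0 + 1 + 1 + 1 + 1 = 6 ≡ 0 (mod 2).
  s_2 = 0 + 0 + 0 + 1 + 1 + 1 + 1 + 1 = 5 ≡ 1 (mod 2).
  s_3 = 1 + 1 + 0 + 1 + 1 + 0 + 1 + 1 = 6 ≡ 0 (mod 2).
  s_4 = 1 + 1 + 0 + 1 + 0 + 0 + 1 + 1 = 5 ≡ 1 (mod 2).
s = (0, 1, 0, 1)^T — this equals column 5 of H (binary 0101), so error is at position 5.
Correct: flip bit 5 of r = 111000110101111 to get c = 111010110101111.


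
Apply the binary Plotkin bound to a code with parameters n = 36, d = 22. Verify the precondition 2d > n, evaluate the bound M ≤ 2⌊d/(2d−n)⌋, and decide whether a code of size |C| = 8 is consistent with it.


Plotkin bound M ≤ 4; given |C| = 8 > bound (violated).

Check applicability: 2d = 44, n = 36.
2d − n = 8 > 0, so Plotkin applies.
Compute d/(2d−n) = 22/8 ≈ 2.7500.
⌊d/(2d−n)⌋ = 2.
Plotkin bound: M ≤ 2·2 = 4.
Given |C| = 8, check: VIOLATED.
This |C| is above the Plotkin bound, so no binary code with n = 36, d = 22 and 8 codewords exists.


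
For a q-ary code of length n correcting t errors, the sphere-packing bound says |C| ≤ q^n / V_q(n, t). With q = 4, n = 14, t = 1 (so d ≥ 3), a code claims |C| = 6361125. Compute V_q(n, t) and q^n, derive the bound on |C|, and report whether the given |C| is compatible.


V_q(n, t) = 43, q^n = 268435456, Hamming bound = 6242685, |C| = 6361125 > bound (violated).

Step 1: Compute V_q(n, t) = Σ_{j=0}^1 C(n, j) (q−1)^j.
  j = 0: C(14,0)·(3)^0 = 1·1 = 1.
  j = 1: C(14,1)·(3)^1 = 14·3 = 42.
  V_q(n, t) = 1 + 42 = 43.
Step 2: q^n = 4^14 = 268435456.
Step 3: Hamming bound ⌊q^n / V_q(n,t)⌋ = ⌊268435456/43⌋ = 6242685.
Step 4: Compare |C| = 6361125 to 6242685: violated.
The claimed |C| lies above the Hamming bound, so no 4-ary code of length 14 with d ≥ 3 can have 6361125 codewords.


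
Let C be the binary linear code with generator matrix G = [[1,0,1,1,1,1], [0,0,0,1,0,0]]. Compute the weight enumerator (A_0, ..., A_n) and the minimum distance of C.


Weight distribution: A_0 = 1, A_1 = 1, A_4 = 1, A_5 = 1. Minimum distance d = 1.

Enumerate all 2^2 = 4 messages m ∈ F_2^2.
For each, compute codeword c = mG in F_2^6, then tally its weight.
  m = 00 → c = 000000, weight = 0.
  m = 10 → c = 101111, weight = 5.
  m = 01 → c = 000100, weight = 1.
  m = 11 → c = 101011, weight = 4.
Tally weights:
  weight 0: 1 codewords.
  weight 1: 1 codewords.
  weight 4: 1 codewords.
  weight 5: 1 codewords.
Minimum distance d = smallest w > 0 with A_w > 0 = 1.
Sanity: Σ A_w = 4 = 2^2 = 4 ✓.


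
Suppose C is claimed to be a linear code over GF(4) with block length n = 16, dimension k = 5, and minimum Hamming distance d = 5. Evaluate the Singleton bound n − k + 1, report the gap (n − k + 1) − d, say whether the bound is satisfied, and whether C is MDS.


Singleton RHS = n − k + 1 = 12, slack = 7, bound satisfied, not MDS.

Singleton bound: d ≤ n − k + 1.
Here n = 16, k = 5, so n − k + 1 = 12.
Given d = 5, check d ≤ 12: YES.
Slack = (n − k + 1) − d = 7.
The code is NOT MDS (slack = 7 > 0).
Description: the claimed parameters are [16, 5, 5]_4; such a code would be non-MDS.


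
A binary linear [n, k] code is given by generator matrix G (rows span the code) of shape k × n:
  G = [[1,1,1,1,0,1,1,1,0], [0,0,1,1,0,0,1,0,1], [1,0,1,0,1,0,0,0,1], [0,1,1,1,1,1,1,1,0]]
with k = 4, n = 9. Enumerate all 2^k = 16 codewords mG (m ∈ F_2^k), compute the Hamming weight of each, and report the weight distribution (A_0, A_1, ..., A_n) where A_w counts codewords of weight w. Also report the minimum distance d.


Weight distribution: A_0 = 1, A_2 = 3, A_4 = 3, A_5 = 4, A_6 = 1, A_7 = 4. Minimum distance d = 2.

Enumerate all 2^4 = 16 messages m ∈ F_2^4.
For each, compute codeword c = mG in F_2^9, then tally its weight.
  m = 0000 → c = 000000000, weight = 0.
  m = 1000 → c = 111101110, weight = 7.
  m = 0100 → c = 001100101, weight = 4.
  m = 1100 → c = 110001011, weight = 5.
  m = 0010 → c = 101010001, weight = 4.
  m = 1010 → c = 010111111, weight = 7.
  m = 0110 → c = 100110100, weight = 4.
  m = 1110 → c = 011011010, weight = 5.
  m = 0001 → c = 011111110, weight = 7.
  m = 1001 → c = 100010000, weight = 2.
  m = 0101 → c = 010011011, weight = 5.
  m = 1101 → c = 101110101, weight = 6.
  m = 0011 → c = 110101111, weight = 7.
  m = 1011 → c = 001000001, weight = 2.
  m = 0111 → c = 111001010, weight = 5.
  m = 1111 → c = 000100100, weight = 2.
Tally weights:
  weight 0: 1 codewords.
  weight 2: 3 codewords.
  weight 4: 3 codewords.
  weight 5: 4 codewords.
  weight 6: 1 codewords.
  weight 7: 4 codewords.
Minimum distance d = smallest w > 0 with A_w > 0 = 2.
Sanity: Σ A_w = 16 = 2^4 = 16 ✓.


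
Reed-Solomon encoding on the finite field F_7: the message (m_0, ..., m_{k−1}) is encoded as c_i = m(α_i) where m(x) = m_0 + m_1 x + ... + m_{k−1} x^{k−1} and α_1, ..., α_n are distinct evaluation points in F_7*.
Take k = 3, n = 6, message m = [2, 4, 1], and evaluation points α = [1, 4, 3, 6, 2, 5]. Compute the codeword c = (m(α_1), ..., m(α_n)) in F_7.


c = [0, 6, 2, 6, 0, 5]

Message polynomial: m(x) = 2 + 4·x + 1·x^2 (mod 7).
For each evaluation point α_i, compute m(α_i) mod 7:
  α_1 = 1: Horner steps 1 → 5 → 0, so m(1) = 0.
  α_2 = 4: Horner steps 1 → 1 → 6, so m(4) = 6.
  α_3 = 3: Horner steps 1 → 0 → 2, so m(3) = 2.
  α_4 = 6: Horner steps 1 → 3 → 6, so m(6) = 6.
  α_5 = 2: Horner steps 1 → 6 → 0, so m(2) = 0.
  α_6 = 5: Horner steps 1 → 2 → 5, so m(5) = 5.
Codeword c = [0, 6, 2, 6, 0, 5] ∈ F_7^6.


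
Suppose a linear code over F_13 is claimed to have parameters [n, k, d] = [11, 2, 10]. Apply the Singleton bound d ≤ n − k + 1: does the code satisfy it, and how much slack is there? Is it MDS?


Singleton RHS = n − k + 1 = 10, slack = 0, bound satisfied, MDS.

Singleton bound: d ≤ n − k + 1.
Here n = 11, k = 2, so n − k + 1 = 10.
Given d = 10, check d ≤ 10: YES.
Slack = (n − k + 1) − d = 0.
The code is MDS (slack = 0).
Description: the claimed parameters are [11, 2, 10]_13; such a code would be MDS (meets Singleton bound).


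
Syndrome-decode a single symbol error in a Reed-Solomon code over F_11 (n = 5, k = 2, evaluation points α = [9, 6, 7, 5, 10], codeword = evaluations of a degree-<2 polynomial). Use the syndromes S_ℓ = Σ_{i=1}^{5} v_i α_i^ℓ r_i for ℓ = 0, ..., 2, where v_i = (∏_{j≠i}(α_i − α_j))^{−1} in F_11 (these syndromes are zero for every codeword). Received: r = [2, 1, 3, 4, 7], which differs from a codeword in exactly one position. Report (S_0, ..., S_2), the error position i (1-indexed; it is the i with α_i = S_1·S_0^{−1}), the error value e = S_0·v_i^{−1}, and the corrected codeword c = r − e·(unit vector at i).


S = (8, 4, 2), error at position 2, error magnitude e = 3, c = [2, 9, 3, 4, 7].

Step 1: column multipliers v_i = (∏_{j≠i}(α_i − α_j))^{−1} mod 11.
  i = 1 (α = 9): (9−6)(9−7)(9−5)(9−10) = 3·2·4·(−1) = −24 ≡ 9, so v_1 = 9^{−1} = 5 (mod 11).
  i = 2 (α = 6): (6−9)(6−7)(6−5)(6−10) = (−3)·(−1)·1·(−4) = −12 ≡ 10, so v_2 = 10^{−1} = 10 (mod 11).
  i = 3 (α = 7): (7−9)(7−6)(7−5)(7−10) = (−2)·1·2·(−3) = 12 ≡ 1, so v_3 = 1^{−1} = 1 (mod 11).
  i = 4 (α = 5): (5−9)(5−6)(5−7)(5−10) = (−4)·(−1)·(−2)·(−5) = 40 ≡ 7, so v_4 = 7^{−1} = 8 (mod 11).
  i = 5 (α = 10): (10−9)(10−6)(10−7)(10−5) = 1·4·3·5 = 60 ≡ 5, so v_5 = 5^{−1} = 9 (mod 11).
  v = [5, 10, 1, 8, 9].
Step 2: syndromes of r = [2, 1, 3, 4, 7] (all sums mod 11).
  S_0 = Σ v_i r_i = 5·2 + 10·1 + 1·3 + 8·4 + 9·7 = 118 ≡ 8.
  S_1 = Σ v_i α_i r_i = 5·9·2 + 10·6·1 + 1·7·3 + 8·5·4 + 9·10·7 = 961 ≡ 4.
  α_i^2 mod 11 = [4, 3, 5, 3, 1].
  S_2 = Σ v_i α_i^2 r_i = 5·4·2 + 10·3·1 + 1·5·3 + 8·3·4 + 9·1·7 = 244 ≡ 2.
  S = (8, 4, 2) ≠ 0, so r is not a codeword (an error is present).
Step 3: locate the error. For a single error e at position i, S_ℓ = v_i·e·α_i^ℓ, so α_err = S_1/S_0.
  S_0^{−1} = 8^{−1} = 7 (mod 11), so α_err = 4·7 = 28 ≡ 6 = α_2. Error position i = 2.
  Consistency check: S_2/S_1 = 2·3 = 6 ≡ 6 = α_err ✓ (single-error assumption holds).
Step 4: error magnitude e = S_0/v_2 = S_0·∏_{j≠2}(α_2 − α_j) = 8·10 = 80 ≡ 3 (mod 11).
Step 5: correct position 2: c_2 = r_2 − e = 1 − 3 ≡ 9 (mod 11). Hence c = [2, 9, 3, 4, 7].
  Check: interpolating c through the α_i gives m(x) = 1 + 5·x (degree < 2) with m(α_i) = c_i for every i, so c is indeed a codeword.


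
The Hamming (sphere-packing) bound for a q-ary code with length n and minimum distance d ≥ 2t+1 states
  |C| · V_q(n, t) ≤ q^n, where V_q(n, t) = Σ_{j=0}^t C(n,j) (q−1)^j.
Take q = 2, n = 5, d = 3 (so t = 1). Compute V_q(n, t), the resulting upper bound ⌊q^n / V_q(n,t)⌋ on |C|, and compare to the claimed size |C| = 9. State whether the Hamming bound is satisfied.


V_q(n, t) = 6, q^n = 32, Hamming bound = 5, |C| = 9 > bound (violated).

Step 1: Compute V_q(n, t) = Σ_{j=0}^1 C(n, j) (q−1)^j.
  j = 0: C(5,0)·(1)^0 = 1·1 = 1.
  j = 1: C(5,1)·(1)^1 = 5·1 = 5.
  V_q(n, t) = 1 + 5 = 6.
Step 2: q^n = 2^5 = 32.
Step 3: Hamming bound ⌊q^n / V_q(n,t)⌋ = ⌊32/6⌋ = 5.
Step 4: Compare |C| = 9 to 5: violated.
The claimed |C| lies above the Hamming bound, so no 2-ary code of length 5 with d ≥ 3 can have 9 codewords.


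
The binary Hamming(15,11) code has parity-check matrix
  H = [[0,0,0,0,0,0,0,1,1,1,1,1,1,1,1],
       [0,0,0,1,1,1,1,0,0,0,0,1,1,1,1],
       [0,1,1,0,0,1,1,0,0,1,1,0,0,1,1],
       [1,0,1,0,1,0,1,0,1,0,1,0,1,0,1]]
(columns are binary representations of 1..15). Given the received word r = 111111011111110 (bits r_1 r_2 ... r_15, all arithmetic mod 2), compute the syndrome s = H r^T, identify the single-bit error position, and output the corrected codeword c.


s = (1, 0, 0, 0)^T, error position = 8, corrected codeword c = 111111001111110

Compute s = H r^T mod 2 one row at a time:
  s_1 = 1 + 1 + 1 + 1 + 1 + 1 + 1 + 0 = 7 ≡ 1 (mod 2).
  s_2 = 1 + 1 + 1 + 0 + 1 + 1 + 1 + 0 = 6 ≡ 0 (mod 2).
  s_3 = 1 + 1 + 1 + 0 + 1 + 1 + 1 + 0 = 6 ≡ 0 (mod 2).
  s_4 = 1 + 1 + 1 + 0 + 1 + 1 + 1 + 0 = 6 ≡ 0 (mod 2).
s = (1, 0, 0, 0)^T — this equals column 8 of H (binary 1000), so error is at position 8.
Correct: flip bit 8 of r = 111111011111110 to get c = 111111001111110.


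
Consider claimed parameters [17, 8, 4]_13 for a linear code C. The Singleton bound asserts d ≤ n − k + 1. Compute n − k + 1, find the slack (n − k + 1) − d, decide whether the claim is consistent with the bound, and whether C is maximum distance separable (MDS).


Singleton RHS = n − k + 1 = 10, slack = 6, bound satisfied, not MDS.

Singleton bound: d ≤ n − k + 1.
Here n = 17, k = 8, so n − k + 1 = 10.
Given d = 4, check d ≤ 10: YES.
Slack = (n − k + 1) − d = 6.
The code is NOT MDS (slack = 6 > 0).
Description: the claimed parameters are [17, 8, 4]_13; such a code would be non-MDS.
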